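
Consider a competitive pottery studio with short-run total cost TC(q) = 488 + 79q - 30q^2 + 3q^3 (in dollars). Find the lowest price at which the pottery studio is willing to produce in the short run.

$4 per unit

The firm shuts down when price falls below the minimum of average variable cost. AVC = VC/q = 79 - 30q + 3q^2.
At the minimum of AVC, MC = AVC. MC = 79 - 60q + 9q^2; setting MC = AVC gives 6q^2 - 30q = 0, so q = 5. min AVC = 4.
The firm shuts down for any P below $4.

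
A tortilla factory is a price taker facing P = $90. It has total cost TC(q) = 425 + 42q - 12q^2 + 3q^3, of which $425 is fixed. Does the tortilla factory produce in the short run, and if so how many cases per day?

Variable cost is VC = 42q - 12q^2 + 3q^3, so AVC = VC/q = 42 - 12q + 3q^2 and MC = dTC/dq = 42 - 24q + 9q^2.
AVC hits its minimum where MC = AVC, at q = 2, giving min AVC = 42 - 12·2 + 3·2^2 = $30.
P = $90 exceeds min AVC = $30, so the firm stays open.
P = MC gives -48 - 24q + 9q^2 = 0, with roots -4/3 and 4. Take the larger (rising MC): q* = 4.
Check: AVC at q = 4 is $42 ≤ P, so revenue covers variable cost.
Profit = P·q − TC = 90·4 − 593 = -$233, a loss, but smaller than the $425 fixed cost the firm would lose by shutting down.

Produce at q = 4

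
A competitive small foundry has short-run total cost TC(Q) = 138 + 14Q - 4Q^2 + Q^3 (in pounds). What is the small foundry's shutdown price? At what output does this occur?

The firm shuts down when price falls below the minimum of average variable cost. AVC = VC/Q = 14 - 4Q + Q^2.
dAVC/dQ = -4 + 2Q = 0 gives Q = 2. min AVC = 14 - 4·2 + 2^2 = 10.
The firm shuts down for any P below £10.

£10 per unit, at Q = 2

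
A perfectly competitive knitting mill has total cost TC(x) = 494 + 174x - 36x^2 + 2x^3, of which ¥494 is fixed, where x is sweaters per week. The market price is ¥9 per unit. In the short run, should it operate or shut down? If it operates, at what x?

Shut down

Variable cost is VC = 174x - 36x^2 + 2x^3, so AVC = VC/x = 174 - 36x + 2x^2 and MC = dTC/dx = 174 - 72x + 6x^2.
The AVC parabola has its vertex at x = 36/4 = 9, where AVC = 174 - 36·9 + 2·9^2 = ¥12.
With P < min AVC (¥9 < ¥12), every unit sold adds to the loss.
Best response: produce nothing and absorb the ¥494 fixed cost.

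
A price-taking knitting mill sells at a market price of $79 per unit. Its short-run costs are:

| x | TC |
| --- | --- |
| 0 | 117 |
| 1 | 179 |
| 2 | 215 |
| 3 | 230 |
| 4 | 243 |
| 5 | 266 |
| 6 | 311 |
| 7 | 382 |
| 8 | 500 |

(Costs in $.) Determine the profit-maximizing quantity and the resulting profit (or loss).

Profit at each row (π = 79x − TC): x=0: -117; x=1: -100; x=2: -57; x=3: 7; x=4: 73; x=5: 129; x=6: 163; x=7: 171; x=8: 132.
Profit is maximized at x = 7. AVC there is 265/7 = $37.86 ≤ P, so producing beats shutting down (which would give -$117).

x = 7; profit = $171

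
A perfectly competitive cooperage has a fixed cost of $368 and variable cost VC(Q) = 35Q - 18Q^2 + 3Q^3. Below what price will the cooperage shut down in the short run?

$8 per unit

Short-run supply begins at min AVC. From VC = 35Q - 18Q^2 + 3Q^3, AVC = 35 - 18Q + 3Q^2.
At the minimum of AVC, MC = AVC. MC = 35 - 36Q + 9Q^2; setting MC = AVC gives 6Q^2 - 18Q = 0, so Q = 3. min AVC = 8.
The firm shuts down for any P below $8.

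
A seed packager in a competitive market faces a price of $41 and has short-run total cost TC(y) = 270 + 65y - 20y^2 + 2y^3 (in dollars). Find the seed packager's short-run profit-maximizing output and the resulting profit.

AVC = 65 - 20y + 2y^2 has its minimum $15 at y = 5; price $41 clears that bar, so the firm operates.
With MC = 65 - 40y + 6y^2, P = MC on the upward-sloping part at y* = 6.
TR = 41·6 = 246. TC = 270 + 102 = 372. Profit = 246 − 372 = -$126.
By producing, the firm covers all variable cost plus $144 of fixed cost; shutting down would lose the full $270.

Profit = -$126 at y = 6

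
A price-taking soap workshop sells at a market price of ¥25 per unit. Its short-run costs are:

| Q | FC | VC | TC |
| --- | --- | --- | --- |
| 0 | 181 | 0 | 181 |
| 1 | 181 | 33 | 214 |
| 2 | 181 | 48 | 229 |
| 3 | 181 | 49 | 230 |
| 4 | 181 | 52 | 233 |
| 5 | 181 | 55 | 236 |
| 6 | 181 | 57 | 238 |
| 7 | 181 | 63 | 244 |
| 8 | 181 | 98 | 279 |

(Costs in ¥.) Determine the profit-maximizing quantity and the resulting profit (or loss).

Q = 7; profit = -¥69

Profit at each row (π = 25Q − TC): Q=0: -181; Q=1: -189; Q=2: -179; Q=3: -155; Q=4: -133; Q=5: -111; Q=6: -88; Q=7: -69; Q=8: -79.
Profit is maximized at Q = 7. AVC there is 63/7 = ¥9 ≤ P, so producing beats shutting down (which would give -¥181).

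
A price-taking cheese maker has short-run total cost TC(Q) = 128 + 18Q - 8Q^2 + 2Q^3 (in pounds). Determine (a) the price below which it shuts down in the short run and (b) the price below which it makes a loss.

Shutdown price = £10; break-even price = £50

Shutdown price = min AVC. AVC = 18 - 8Q + 2Q^2, with vertex at Q = 2 and minimum £10.
ATC = 128/Q + 18 - 8Q + 2Q^2. Setting dATC/dQ = −128/Q^2 − 8 + 4Q = 0 gives Q = 4 (since 4·4^3 − 8·4^2 = 128).
min ATC = 128/4 + 18 − 8·4 + 2·4^2 = £50. That is the break-even price.
Between these two prices the firm operates at a loss; above £50 it earns a profit.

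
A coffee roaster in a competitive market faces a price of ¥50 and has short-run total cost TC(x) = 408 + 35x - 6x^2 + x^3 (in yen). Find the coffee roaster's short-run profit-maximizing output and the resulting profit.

AVC = 35 - 6x + x^2 has its minimum ¥26 at x = 3; price ¥50 clears that bar, so the firm operates.
With MC = 35 - 12x + 3x^2, P = MC on the upward-sloping part at x* = 5.
TR = 50·5 = 250. TC = 408 + 150 = 558. Profit = 250 − 558 = -¥308.
That loss of ¥308 beats the ¥408 the firm would lose by shutting down; producing recovers ¥100 of fixed cost.

Profit = -¥308 at x = 5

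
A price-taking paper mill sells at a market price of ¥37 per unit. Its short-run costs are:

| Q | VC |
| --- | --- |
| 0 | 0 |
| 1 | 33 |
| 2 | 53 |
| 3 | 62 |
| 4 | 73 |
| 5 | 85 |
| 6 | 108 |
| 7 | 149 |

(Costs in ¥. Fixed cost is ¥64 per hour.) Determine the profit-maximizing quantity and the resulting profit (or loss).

Tabulate TR − TC: Q=0: -64; Q=1: -60; Q=2: -43; Q=3: -15; Q=4: 11; Q=5: 36; Q=6: 50; Q=7: 46.
Profit is maximized at Q = 6. AVC there is 108/6 = ¥18 ≤ P, so producing beats shutting down (which would give -¥64).

Q = 6; profit = ¥50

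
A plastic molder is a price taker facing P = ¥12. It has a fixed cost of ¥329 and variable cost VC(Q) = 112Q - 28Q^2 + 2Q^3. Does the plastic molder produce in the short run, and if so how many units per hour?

From TC, MC = TC'(Q) = 112 - 56Q + 6Q^2 and AVC = VC/Q = 112 - 28Q + 2Q^2.
AVC hits its minimum where MC = AVC, at Q = 7, giving min AVC = 112 - 28·7 + 2·7^2 = ¥14.
P = ¥12 lies below min AVC = ¥14; no output level covers variable cost.
Shutting down limits the loss to fixed cost, ¥329.

Shut down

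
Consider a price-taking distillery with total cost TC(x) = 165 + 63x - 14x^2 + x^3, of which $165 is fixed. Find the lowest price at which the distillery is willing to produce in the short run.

Short-run supply begins at min AVC. From VC = 63x - 14x^2 + x^3, AVC = 63 - 14x + x^2.
At the minimum of AVC, MC = AVC. MC = 63 - 28x + 3x^2; setting MC = AVC gives 2x^2 - 14x = 0, so x = 7. min AVC = 14.
For P < $14 the firm produces nothing.

$14 per unit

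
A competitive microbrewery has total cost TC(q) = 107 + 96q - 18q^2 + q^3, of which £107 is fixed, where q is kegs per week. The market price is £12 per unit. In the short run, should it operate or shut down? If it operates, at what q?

Shut down

From TC, MC = TC'(q) = 96 - 36q + 3q^2 and AVC = VC/q = 96 - 18q + q^2.
AVC hits its minimum where MC = AVC, at q = 9, giving min AVC = 96 - 18·9 + 9^2 = £15.
P = £12 lies below min AVC = £15; no output level covers variable cost.
The firm minimizes its loss by shutting down and losing only its fixed cost of £107.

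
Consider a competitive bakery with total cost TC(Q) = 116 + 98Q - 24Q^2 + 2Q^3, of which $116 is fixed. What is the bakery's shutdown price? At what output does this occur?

$26 per unit, at Q = 6

The shutdown price is the minimum of AVC. VC = 98Q - 24Q^2 + 2Q^3, so AVC = 98 - 24Q + 2Q^2.
dAVC/dQ = -24 + 4Q = 0 gives Q = 6. min AVC = 98 - 24·6 + 2·6^2 = 26.
For P < $26 the firm produces nothing.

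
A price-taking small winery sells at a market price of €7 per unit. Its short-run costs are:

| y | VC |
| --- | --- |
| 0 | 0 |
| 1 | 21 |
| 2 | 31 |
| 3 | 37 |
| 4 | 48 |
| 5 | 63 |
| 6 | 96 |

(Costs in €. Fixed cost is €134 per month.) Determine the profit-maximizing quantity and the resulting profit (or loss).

y = 0 (shut down); profit = -€134

Tabulate TR − TC: y=0: -134; y=1: -148; y=2: -151; y=3: -150; y=4: -154; y=5: -162; y=6: -188.
Profit is highest at y = 0. Equivalently, the lowest AVC in the table is 48/4 ≈ €12 at y = 4, and P = €7 falls below it — price never covers variable cost, so the firm shuts down and loses only its fixed cost.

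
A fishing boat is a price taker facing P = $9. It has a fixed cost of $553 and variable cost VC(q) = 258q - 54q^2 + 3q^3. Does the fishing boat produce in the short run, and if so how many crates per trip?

From TC, MC = TC'(q) = 258 - 108q + 9q^2 and AVC = VC/q = 258 - 54q + 3q^2.
AVC hits its minimum where MC = AVC, at q = 9, giving min AVC = 258 - 54·9 + 3·9^2 = $15.
Since P = $9 < min AVC = $15, price fails to cover variable cost at any output.
Shutting down limits the loss to fixed cost, $553.

Shut down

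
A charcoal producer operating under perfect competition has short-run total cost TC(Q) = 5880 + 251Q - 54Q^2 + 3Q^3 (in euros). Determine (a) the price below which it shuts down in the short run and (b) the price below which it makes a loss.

AVC = 251 - 54Q + 3Q^2; minimized at Q = 9, giving min AVC = €8. That is the shutdown price.
ATC = 5880/Q + 251 - 54Q + 3Q^2. Setting dATC/dQ = −5880/Q^2 − 54 + 6Q = 0 gives Q = 14 (since 6·14^3 − 54·14^2 = 5880).
min ATC = 5880/14 + 251 − 54·14 + 3·14^2 = €503. That is the break-even price.
Between these two prices the firm operates at a loss; above €503 it earns a profit.

Shutdown price = €8; break-even price = €503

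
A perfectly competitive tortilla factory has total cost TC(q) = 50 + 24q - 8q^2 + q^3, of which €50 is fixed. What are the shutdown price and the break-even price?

AVC = 24 - 8q + q^2; minimized at q = 4, giving min AVC = €8. That is the shutdown price.
ATC = 50/q + 24 - 8q + q^2. Setting dATC/dq = −50/q^2 − 8 + 2q = 0 gives q = 5 (since 2·5^3 − 8·5^2 = 50).
min ATC = 50/5 + 24 − 8·5 + 5^2 = €19. That is the break-even price.
For €8 ≤ P < €19 the firm produces at a loss; below €8 it shuts down.

Shutdown price = €8; break-even price = €19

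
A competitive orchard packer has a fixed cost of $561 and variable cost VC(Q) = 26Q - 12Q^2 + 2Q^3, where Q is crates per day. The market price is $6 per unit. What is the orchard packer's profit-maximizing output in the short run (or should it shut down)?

Shut down

Strip out fixed cost: VC = 26Q - 12Q^2 + 2Q^3. Then AVC = 26 - 12Q + 2Q^2 and MC = 26 - 24Q + 6Q^2.
AVC is minimized where dAVC/dQ = -12 + 4Q = 0, at Q = 3; min AVC = 26 - 12·3 + 2·3^2 = $8.
P = $6 lies below min AVC = $8; no output level covers variable cost.
The firm minimizes its loss by shutting down and losing only its fixed cost of $561.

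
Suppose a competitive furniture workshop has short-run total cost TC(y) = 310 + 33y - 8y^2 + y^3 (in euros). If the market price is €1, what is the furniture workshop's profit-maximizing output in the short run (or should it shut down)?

Shut down

Variable cost is VC = 33y - 8y^2 + y^3, so AVC = VC/y = 33 - 8y + y^2 and MC = dTC/dy = 33 - 16y + 3y^2.
AVC hits its minimum where MC = AVC, at y = 4, giving min AVC = 33 - 8·4 + 4^2 = €17.
P = €1 lies below min AVC = €17; no output level covers variable cost.
The firm minimizes its loss by shutting down and losing only its fixed cost of €310.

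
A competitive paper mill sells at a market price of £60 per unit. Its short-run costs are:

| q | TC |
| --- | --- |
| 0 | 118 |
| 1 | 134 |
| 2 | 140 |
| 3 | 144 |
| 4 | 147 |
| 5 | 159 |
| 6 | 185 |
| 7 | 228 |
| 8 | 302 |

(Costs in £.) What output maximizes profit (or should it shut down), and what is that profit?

q = 7; profit = £192

Tabulate TR − TC: q=0: -118; q=1: -74; q=2: -20; q=3: 36; q=4: 93; q=5: 141; q=6: 175; q=7: 192; q=8: 178.
Profit is maximized at q = 7. AVC there is 110/7 = £15.71 ≤ P, so producing beats shutting down (which would give -£118).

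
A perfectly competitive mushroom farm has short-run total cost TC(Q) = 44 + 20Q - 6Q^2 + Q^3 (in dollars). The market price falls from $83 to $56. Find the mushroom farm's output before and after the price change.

Output falls from 7 to 6

MC = 20 - 12Q + 3Q^2; the shutdown threshold is min AVC = $11 (at Q = 3).
At P = $83 ≥ min AVC, set P = MC on the rising branch: Q = 7.
At P = $56 ≥ min AVC, set P = MC: Q = 6. The firm stays open but cuts output.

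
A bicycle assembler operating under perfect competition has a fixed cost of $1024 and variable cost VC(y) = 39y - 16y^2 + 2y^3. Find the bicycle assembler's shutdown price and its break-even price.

Shutdown price = $7; break-even price = $167

AVC = 39 - 16y + 2y^2; minimized at y = 4, giving min AVC = $7. That is the shutdown price.
ATC = 1024/y + 39 - 16y + 2y^2. Setting dATC/dy = −1024/y^2 − 16 + 4y = 0 gives y = 8 (since 4·8^3 − 16·8^2 = 1024).
min ATC = 1024/8 + 39 − 16·8 + 2·8^2 = $167. That is the break-even price.
For $7 ≤ P < $167 the firm produces at a loss; below $7 it shuts down.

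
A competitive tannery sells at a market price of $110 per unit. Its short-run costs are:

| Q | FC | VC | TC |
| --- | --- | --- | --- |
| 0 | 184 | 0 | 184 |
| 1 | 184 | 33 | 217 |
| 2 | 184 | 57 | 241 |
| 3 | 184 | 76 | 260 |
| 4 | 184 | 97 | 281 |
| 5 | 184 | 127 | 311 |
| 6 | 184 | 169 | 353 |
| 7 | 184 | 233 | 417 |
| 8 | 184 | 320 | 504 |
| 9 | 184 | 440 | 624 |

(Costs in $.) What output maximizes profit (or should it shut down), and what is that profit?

Profit at each row (π = 110Q − TC): Q=0: -184; Q=1: -107; Q=2: -21; Q=3: 70; Q=4: 159; Q=5: 239; Q=6: 307; Q=7: 353; Q=8: 376; Q=9: 366.
Profit is maximized at Q = 8. AVC there is 320/8 = $40 ≤ P, so producing beats shutting down (which would give -$184).

Q = 8; profit = $376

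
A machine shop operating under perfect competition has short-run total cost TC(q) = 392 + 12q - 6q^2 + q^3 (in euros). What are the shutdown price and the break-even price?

AVC = 12 - 6q + q^2; minimized at q = 3, giving min AVC = €3. That is the shutdown price.
ATC = 392/q + 12 - 6q + q^2. Setting dATC/dq = −392/q^2 − 6 + 2q = 0 gives q = 7 (since 2·7^3 − 6·7^2 = 392).
min ATC = 392/7 + 12 − 6·7 + 7^2 = €75. That is the break-even price.
For €3 ≤ P < €75 the firm produces at a loss; below €3 it shuts down.

Shutdown price = €3; break-even price = €75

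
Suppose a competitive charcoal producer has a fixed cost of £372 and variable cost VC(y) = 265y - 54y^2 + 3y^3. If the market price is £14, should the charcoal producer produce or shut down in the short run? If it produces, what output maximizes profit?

Variable cost is VC = 265y - 54y^2 + 3y^3, so AVC = VC/y = 265 - 54y + 3y^2 and MC = dTC/dy = 265 - 108y + 9y^2.
AVC hits its minimum where MC = AVC, at y = 9, giving min AVC = 265 - 54·9 + 3·9^2 = £22.
Since P = £14 < min AVC = £22, price fails to cover variable cost at any output.
Shutting down limits the loss to fixed cost, £372.

Shut down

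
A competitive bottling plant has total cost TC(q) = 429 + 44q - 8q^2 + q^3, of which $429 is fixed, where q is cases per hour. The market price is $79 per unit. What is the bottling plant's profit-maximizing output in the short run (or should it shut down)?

Produce at q = 7

From TC, MC = TC'(q) = 44 - 16q + 3q^2 and AVC = VC/q = 44 - 8q + q^2.
AVC hits its minimum where MC = AVC, at q = 4, giving min AVC = 44 - 8·4 + 4^2 = $28.
P = $79 exceeds min AVC = $28, so the firm stays open.
Set P = MC: 79 = 44 - 16q + 3q^2 → -35 - 16q + 3q^2 = 0. The roots are q = -5/3 and q = 7; the profit-maximizing output is on the rising part of MC, so q* = 7.
Check: AVC at q = 7 is $37 ≤ P, so revenue covers variable cost.
Profit = P·q − TC = 79·7 − 688 = -$135, a loss, but smaller than the $429 fixed cost the firm would lose by shutting down.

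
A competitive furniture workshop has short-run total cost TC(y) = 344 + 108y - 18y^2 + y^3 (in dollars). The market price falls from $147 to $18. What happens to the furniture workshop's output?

Output falls from 13 to 0 (the firm shuts down)

MC = 108 - 36y + 3y^2; the shutdown threshold is min AVC = $27 (at y = 9).
At P = $147 ≥ min AVC, set P = MC on the rising branch: y = 13.
At P = $18 < min AVC = $27, price no longer covers variable cost at any output, so the firm shuts down: y = 0.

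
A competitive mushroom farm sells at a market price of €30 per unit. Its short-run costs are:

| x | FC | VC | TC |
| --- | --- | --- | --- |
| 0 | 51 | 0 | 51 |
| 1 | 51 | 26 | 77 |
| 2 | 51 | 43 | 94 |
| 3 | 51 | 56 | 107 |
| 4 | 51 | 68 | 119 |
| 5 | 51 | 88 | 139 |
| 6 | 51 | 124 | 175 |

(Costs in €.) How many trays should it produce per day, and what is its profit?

x = 5; profit = €11

Profit at each row (π = 30x − TC): x=0: -51; x=1: -47; x=2: -34; x=3: -17; x=4: 1; x=5: 11; x=6: 5.
Profit is maximized at x = 5. AVC there is 88/5 = €17.60 ≤ P, so producing beats shutting down (which would give -€51).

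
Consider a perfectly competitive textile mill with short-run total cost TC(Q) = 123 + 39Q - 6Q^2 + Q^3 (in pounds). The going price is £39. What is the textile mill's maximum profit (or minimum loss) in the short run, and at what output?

Profit = -£91 at Q = 4

AVC = 39 - 6Q + Q^2 has its minimum £30 at Q = 3; price £39 clears that bar, so the firm operates.
With MC = 39 - 12Q + 3Q^2, P = MC on the upward-sloping part at Q* = 4.
TR = 39·4 = 156. TC = 123 + 124 = 247. Profit = 156 − 247 = -£91.
Shutting down would mean losing the fixed cost of £123, so operating at a loss of £91 is better by £32.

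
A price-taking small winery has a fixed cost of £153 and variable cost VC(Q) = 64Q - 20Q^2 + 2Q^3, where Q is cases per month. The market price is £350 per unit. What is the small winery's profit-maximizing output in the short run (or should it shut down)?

Produce at Q = 11

From TC, MC = TC'(Q) = 64 - 40Q + 6Q^2 and AVC = VC/Q = 64 - 20Q + 2Q^2.
AVC is minimized where dAVC/dQ = -20 + 4Q = 0, at Q = 5; min AVC = 64 - 20·5 + 2·5^2 = £14.
Since P = £350 ≥ min AVC = £14, price covers variable cost and the firm should produce.
Solving P = MC: -286 - 40Q + 6Q^2 = 0 ⇒ Q = -13/3 or 11. On the upward-sloping branch, Q* = 11.
Check: AVC at Q = 11 is £86 ≤ P, so revenue covers variable cost.
Profit = P·Q − TC = 350·11 − 1099 = £2751.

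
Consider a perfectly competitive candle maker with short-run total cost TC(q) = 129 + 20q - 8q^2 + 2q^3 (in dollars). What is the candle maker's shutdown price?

$12 per unit

The firm shuts down when price falls below the minimum of average variable cost. AVC = VC/q = 20 - 8q + 2q^2.
dAVC/dq = -8 + 4q = 0 gives q = 2. min AVC = 20 - 8·2 + 2·2^2 = 12.
So the shutdown price is $12.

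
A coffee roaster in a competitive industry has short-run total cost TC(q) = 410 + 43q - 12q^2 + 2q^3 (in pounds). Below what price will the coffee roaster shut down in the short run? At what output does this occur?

£25 per unit, at q = 3

The shutdown price is the minimum of AVC. VC = 43q - 12q^2 + 2q^3, so AVC = 43 - 12q + 2q^2.
dAVC/dq = -12 + 4q = 0 gives q = 3. min AVC = 43 - 12·3 + 2·3^2 = 25.
So the shutdown price is £25.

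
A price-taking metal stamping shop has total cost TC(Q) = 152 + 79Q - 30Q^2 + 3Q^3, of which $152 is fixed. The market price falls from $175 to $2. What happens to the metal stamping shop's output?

Output falls from 8 to 0 (the firm shuts down)

MC = 79 - 60Q + 9Q^2; the shutdown threshold is min AVC = $4 (at Q = 5).
With P = $175 above the shutdown price, P = MC gives Q = 8.
At P = $2 < min AVC = $4, price no longer covers variable cost at any output, so the firm shuts down: Q = 0.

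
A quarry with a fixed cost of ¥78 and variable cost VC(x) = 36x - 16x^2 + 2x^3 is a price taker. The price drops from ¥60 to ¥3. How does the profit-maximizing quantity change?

AVC = 36 - 16x + 2x^2, minimized at x = 4 where min AVC = ¥4. MC = 36 - 32x + 6x^2.
At P = ¥60 ≥ min AVC, set P = MC on the rising branch: x = 6.
At P = ¥3 < min AVC = ¥4, price no longer covers variable cost at any output, so the firm shuts down: x = 0.

Output falls from 6 to 0 (the firm shuts down)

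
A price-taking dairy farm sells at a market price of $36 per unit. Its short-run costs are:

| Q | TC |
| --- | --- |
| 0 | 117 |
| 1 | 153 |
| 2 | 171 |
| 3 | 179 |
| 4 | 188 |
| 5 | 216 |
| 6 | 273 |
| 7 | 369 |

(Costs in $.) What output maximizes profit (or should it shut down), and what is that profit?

Q = 5; profit = -$36

Profit at each row (π = 36Q − TC): Q=0: -117; Q=1: -117; Q=2: -99; Q=3: -71; Q=4: -44; Q=5: -36; Q=6: -57; Q=7: -117.
Profit is maximized at Q = 5. AVC there is 99/5 = $19.80 ≤ P, so producing beats shutting down (which would give -$117).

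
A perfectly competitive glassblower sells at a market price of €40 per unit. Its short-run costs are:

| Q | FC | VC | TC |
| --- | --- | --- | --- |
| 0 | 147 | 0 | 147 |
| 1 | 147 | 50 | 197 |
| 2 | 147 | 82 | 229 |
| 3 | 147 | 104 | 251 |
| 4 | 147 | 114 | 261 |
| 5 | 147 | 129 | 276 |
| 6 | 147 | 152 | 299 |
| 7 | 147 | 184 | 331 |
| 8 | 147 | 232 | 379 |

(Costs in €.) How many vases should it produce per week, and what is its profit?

Profit at each row (π = 40Q − TC): Q=0: -147; Q=1: -157; Q=2: -149; Q=3: -131; Q=4: -101; Q=5: -76; Q=6: -59; Q=7: -51; Q=8: -59.
Profit is maximized at Q = 7. AVC there is 184/7 = €26.29 ≤ P, so producing beats shutting down (which would give -€147).

Q = 7; profit = -€51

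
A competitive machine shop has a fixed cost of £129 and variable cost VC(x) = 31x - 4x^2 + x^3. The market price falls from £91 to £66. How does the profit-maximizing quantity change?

AVC = 31 - 4x + x^2, minimized at x = 2 where min AVC = £27. MC = 31 - 8x + 3x^2.
At P = £91 ≥ min AVC, set P = MC on the rising branch: x = 6.
At P = £66 ≥ min AVC, set P = MC: x = 5. The firm stays open but cuts output.

Output falls from 6 to 5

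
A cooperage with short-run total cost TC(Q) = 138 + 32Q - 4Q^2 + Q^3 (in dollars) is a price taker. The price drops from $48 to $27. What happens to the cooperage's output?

Output falls from 4 to 0 (the firm shuts down)

AVC = 32 - 4Q + Q^2, minimized at Q = 2 where min AVC = $28. MC = 32 - 8Q + 3Q^2.
With P = $48 above the shutdown price, P = MC gives Q = 4.
At P = $27 < min AVC = $28, price no longer covers variable cost at any output, so the firm shuts down: Q = 0.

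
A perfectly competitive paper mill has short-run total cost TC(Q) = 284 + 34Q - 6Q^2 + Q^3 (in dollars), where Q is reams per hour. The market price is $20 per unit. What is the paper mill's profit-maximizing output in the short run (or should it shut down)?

From TC, MC = TC'(Q) = 34 - 12Q + 3Q^2 and AVC = VC/Q = 34 - 6Q + Q^2.
The AVC parabola has its vertex at Q = 6/2 = 3, where AVC = 34 - 6·3 + 3^2 = $25.
P = $20 lies below min AVC = $25; no output level covers variable cost.
Best response: produce nothing and absorb the $284 fixed cost.

Shut down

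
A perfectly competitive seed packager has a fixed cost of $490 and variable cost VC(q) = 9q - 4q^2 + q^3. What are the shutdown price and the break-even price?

AVC = 9 - 4q + q^2; minimized at q = 2, giving min AVC = $5. That is the shutdown price.
ATC = 490/q + 9 - 4q + q^2. Setting dATC/dq = −490/q^2 − 4 + 2q = 0 gives q = 7 (since 2·7^3 − 4·7^2 = 490).
min ATC = 490/7 + 9 − 4·7 + 7^2 = $100. That is the break-even price.
Between these two prices the firm operates at a loss; above $100 it earns a profit.

Shutdown price = $5; break-even price = $100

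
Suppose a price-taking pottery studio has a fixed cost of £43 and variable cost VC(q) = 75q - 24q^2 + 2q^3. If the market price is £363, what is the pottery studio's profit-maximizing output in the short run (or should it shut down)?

Produce at q = 12

Variable cost is VC = 75q - 24q^2 + 2q^3, so AVC = VC/q = 75 - 24q + 2q^2 and MC = dTC/dq = 75 - 48q + 6q^2.
AVC hits its minimum where MC = AVC, at q = 6, giving min AVC = 75 - 24·6 + 2·6^2 = £3.
P = £363 exceeds min AVC = £3, so the firm stays open.
Set P = MC: 363 = 75 - 48q + 6q^2 → -288 - 48q + 6q^2 = 0. The roots are q = -4 and q = 12; the profit-maximizing output is on the rising part of MC, so q* = 12.
Check: AVC at q = 12 is £75 ≤ P, so revenue covers variable cost.
Profit = P·q − TC = 363·12 − 943 = £3413.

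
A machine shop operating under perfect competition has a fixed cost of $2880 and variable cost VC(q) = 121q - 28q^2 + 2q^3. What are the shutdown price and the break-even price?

Shutdown price = $23; break-even price = $313

Shutdown price = min AVC. AVC = 121 - 28q + 2q^2, with vertex at q = 7 and minimum $23.
ATC = 2880/q + 121 - 28q + 2q^2. Setting dATC/dq = −2880/q^2 − 28 + 4q = 0 gives q = 12 (since 4·12^3 − 28·12^2 = 2880).
min ATC = 2880/12 + 121 − 28·12 + 2·12^2 = $313. That is the break-even price.
Between these two prices the firm operates at a loss; above $313 it earns a profit.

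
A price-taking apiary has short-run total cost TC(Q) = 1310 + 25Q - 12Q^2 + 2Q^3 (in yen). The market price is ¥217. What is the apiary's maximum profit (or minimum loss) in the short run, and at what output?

Profit = -¥30 at Q = 8

AVC = 25 - 12Q + 2Q^2 has its minimum ¥7 at Q = 3; price ¥217 clears that bar, so the firm operates.
MC = 25 - 24Q + 6Q^2. Setting P = MC and taking the root on the rising branch gives Q* = 8.
TR = 217·8 = 1736. TC = 1310 + 456 = 1766. Profit = 1736 − 1766 = -¥30.
Shutting down would mean losing the fixed cost of ¥1310, so operating at a loss of ¥30 is better by ¥1280.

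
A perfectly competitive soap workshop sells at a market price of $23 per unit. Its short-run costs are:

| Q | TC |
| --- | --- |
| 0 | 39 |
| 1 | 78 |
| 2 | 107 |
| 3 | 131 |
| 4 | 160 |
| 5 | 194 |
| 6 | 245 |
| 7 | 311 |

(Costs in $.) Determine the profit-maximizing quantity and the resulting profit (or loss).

Q = 0 (shut down); profit = -$39

Compute π = P·Q − TC at each output: Q=0: -39; Q=1: -55; Q=2: -61; Q=3: -62; Q=4: -68; Q=5: -79; Q=6: -107; Q=7: -150.
Profit is highest at Q = 0. Equivalently, the lowest AVC in the table is 121/4 ≈ $30.25 at Q = 4, and P = $23 falls below it — price never covers variable cost, so the firm shuts down and loses only its fixed cost.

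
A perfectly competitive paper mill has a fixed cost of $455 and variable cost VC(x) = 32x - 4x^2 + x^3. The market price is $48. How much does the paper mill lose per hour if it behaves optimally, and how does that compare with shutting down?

Profit = -$391 at x = 4

AVC = 32 - 4x + x^2 has its minimum $28 at x = 2; price $48 clears that bar, so the firm operates.
MC = 32 - 8x + 3x^2. Setting P = MC and taking the root on the rising branch gives x* = 4.
TR = 48·4 = 192. TC = 455 + 128 = 583. Profit = 192 − 583 = -$391.
By producing, the firm covers all variable cost plus $64 of fixed cost; shutting down would lose the full $455.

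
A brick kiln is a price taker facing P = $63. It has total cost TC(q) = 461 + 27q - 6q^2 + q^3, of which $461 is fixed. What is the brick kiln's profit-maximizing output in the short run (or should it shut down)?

From TC, MC = TC'(q) = 27 - 12q + 3q^2 and AVC = VC/q = 27 - 6q + q^2.
AVC hits its minimum where MC = AVC, at q = 3, giving min AVC = 27 - 6·3 + 3^2 = $18.
P = $63 exceeds min AVC = $18, so the firm stays open.
P = MC gives -36 - 12q + 3q^2 = 0, with roots -2 and 6. Take the larger (rising MC): q* = 6.
Check: AVC at q = 6 is $27 ≤ P, so revenue covers variable cost.
Profit = P·q − TC = 63·6 − 623 = -$245, a loss, but smaller than the $461 fixed cost the firm would lose by shutting down.

Produce at q = 6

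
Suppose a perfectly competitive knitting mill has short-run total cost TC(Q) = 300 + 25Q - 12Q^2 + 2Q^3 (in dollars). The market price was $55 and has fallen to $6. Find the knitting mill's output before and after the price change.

Output falls from 5 to 0 (the firm shuts down)

AVC = 25 - 12Q + 2Q^2, minimized at Q = 3 where min AVC = $7. MC = 25 - 24Q + 6Q^2.
With P = $55 above the shutdown price, P = MC gives Q = 5.
At P = $6 < min AVC = $7, price no longer covers variable cost at any output, so the firm shuts down: Q = 0.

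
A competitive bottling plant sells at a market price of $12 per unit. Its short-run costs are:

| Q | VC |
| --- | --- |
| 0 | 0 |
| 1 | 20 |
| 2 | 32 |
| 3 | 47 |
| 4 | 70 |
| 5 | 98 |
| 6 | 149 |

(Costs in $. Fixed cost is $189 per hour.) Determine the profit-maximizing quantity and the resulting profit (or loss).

Q = 0 (shut down); profit = -$189

Compute π = P·Q − TC at each output: Q=0: -189; Q=1: -197; Q=2: -197; Q=3: -200; Q=4: -211; Q=5: -227; Q=6: -266.
Profit is highest at Q = 0. Equivalently, the lowest AVC in the table is 47/3 ≈ $15.67 at Q = 3, and P = $12 falls below it — price never covers variable cost, so the firm shuts down and loses only its fixed cost.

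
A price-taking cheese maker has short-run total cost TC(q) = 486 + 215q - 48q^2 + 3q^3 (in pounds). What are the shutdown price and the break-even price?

Shutdown price = £23; break-even price = £80

Shutdown price = min AVC. AVC = 215 - 48q + 3q^2, with vertex at q = 8 and minimum £23.
ATC = 486/q + 215 - 48q + 3q^2. Setting dATC/dq = −486/q^2 − 48 + 6q = 0 gives q = 9 (since 6·9^3 − 48·9^2 = 486).
min ATC = 486/9 + 215 − 48·9 + 3·9^2 = £80. That is the break-even price.
Between these two prices the firm operates at a loss; above £80 it earns a profit.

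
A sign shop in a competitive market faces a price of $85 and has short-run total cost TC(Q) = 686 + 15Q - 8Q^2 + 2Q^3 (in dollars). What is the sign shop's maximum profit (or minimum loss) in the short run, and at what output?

Profit = -$386 at Q = 5

AVC = 15 - 8Q + 2Q^2; min AVC = $7 at Q = 2. Since P = $85 ≥ min AVC, the firm produces.
With MC = 15 - 16Q + 6Q^2, P = MC on the upward-sloping part at Q* = 5.
TR = 85·5 = 425. TC = 686 + 125 = 811. Profit = 425 − 811 = -$386.
That loss of $386 beats the $686 the firm would lose by shutting down; producing recovers $300 of fixed cost.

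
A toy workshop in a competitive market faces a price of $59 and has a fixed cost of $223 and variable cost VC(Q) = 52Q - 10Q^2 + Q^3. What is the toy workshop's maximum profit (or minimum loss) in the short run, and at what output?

AVC = 52 - 10Q + Q^2; min AVC = $27 at Q = 5. Since P = $59 ≥ min AVC, the firm produces.
With MC = 52 - 20Q + 3Q^2, P = MC on the upward-sloping part at Q* = 7.
TR = 59·7 = 413. TC = 223 + 217 = 440. Profit = 413 − 440 = -$27.
By producing, the firm covers all variable cost plus $196 of fixed cost; shutting down would lose the full $223.

Profit = -$27 at Q = 7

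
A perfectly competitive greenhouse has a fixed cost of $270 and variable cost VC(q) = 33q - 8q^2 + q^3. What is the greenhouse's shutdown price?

$17 per unit

The firm shuts down when price falls below the minimum of average variable cost. AVC = VC/q = 33 - 8q + q^2.
dAVC/dq = -8 + 2q = 0 gives q = 4. min AVC = 33 - 8·4 + 4^2 = 17.
So the shutdown price is $17.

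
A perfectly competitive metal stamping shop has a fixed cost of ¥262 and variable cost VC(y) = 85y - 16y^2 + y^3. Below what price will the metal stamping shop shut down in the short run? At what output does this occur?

¥21 per unit, at y = 8

The firm shuts down when price falls below the minimum of average variable cost. AVC = VC/y = 85 - 16y + y^2.
At the minimum of AVC, MC = AVC. MC = 85 - 32y + 3y^2; setting MC = AVC gives 2y^2 - 16y = 0, so y = 8. min AVC = 21.
For P < ¥21 the firm produces nothing.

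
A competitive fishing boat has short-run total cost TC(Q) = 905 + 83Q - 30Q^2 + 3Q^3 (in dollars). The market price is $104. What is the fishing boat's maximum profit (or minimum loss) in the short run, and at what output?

Profit = -$317 at Q = 7

AVC = 83 - 30Q + 3Q^2; min AVC = $8 at Q = 5. Since P = $104 ≥ min AVC, the firm produces.
MC = 83 - 60Q + 9Q^2. Setting P = MC and taking the root on the rising branch gives Q* = 7.
TR = 104·7 = 728. TC = 905 + 140 = 1045. Profit = 728 − 1045 = -$317.
Shutting down would mean losing the fixed cost of $905, so operating at a loss of $317 is better by $588.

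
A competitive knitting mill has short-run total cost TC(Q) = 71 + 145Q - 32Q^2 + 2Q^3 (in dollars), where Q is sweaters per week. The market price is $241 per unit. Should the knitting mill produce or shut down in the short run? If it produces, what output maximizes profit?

Produce at Q = 12

Variable cost is VC = 145Q - 32Q^2 + 2Q^3, so AVC = VC/Q = 145 - 32Q + 2Q^2 and MC = dTC/dQ = 145 - 64Q + 6Q^2.
AVC hits its minimum where MC = AVC, at Q = 8, giving min AVC = 145 - 32·8 + 2·8^2 = $17.
P = $241 exceeds min AVC = $17, so the firm stays open.
P = MC gives -96 - 64Q + 6Q^2 = 0, with roots -4/3 and 12. Take the larger (rising MC): Q* = 12.
Check: AVC at Q = 12 is $49 ≤ P, so revenue covers variable cost.
Profit = P·Q − TC = 241·12 − 659 = $2233.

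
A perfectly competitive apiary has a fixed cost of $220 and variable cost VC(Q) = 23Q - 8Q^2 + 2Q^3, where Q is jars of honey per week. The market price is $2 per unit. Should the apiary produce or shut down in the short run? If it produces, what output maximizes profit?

Shut down

Variable cost is VC = 23Q - 8Q^2 + 2Q^3, so AVC = VC/Q = 23 - 8Q + 2Q^2 and MC = dTC/dQ = 23 - 16Q + 6Q^2.
AVC is minimized where dAVC/dQ = -8 + 4Q = 0, at Q = 2; min AVC = 23 - 8·2 + 2·2^2 = $15.
With P < min AVC ($2 < $15), every unit sold adds to the loss.
Best response: produce nothing and absorb the $220 fixed cost.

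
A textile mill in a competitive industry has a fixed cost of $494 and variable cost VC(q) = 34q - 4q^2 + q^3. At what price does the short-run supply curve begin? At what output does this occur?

$30 per unit, at q = 2

The firm shuts down when price falls below the minimum of average variable cost. AVC = VC/q = 34 - 4q + q^2.
At the minimum of AVC, MC = AVC. MC = 34 - 8q + 3q^2; setting MC = AVC gives 2q^2 - 4q = 0, so q = 2. min AVC = 30.
The firm shuts down for any P below $30.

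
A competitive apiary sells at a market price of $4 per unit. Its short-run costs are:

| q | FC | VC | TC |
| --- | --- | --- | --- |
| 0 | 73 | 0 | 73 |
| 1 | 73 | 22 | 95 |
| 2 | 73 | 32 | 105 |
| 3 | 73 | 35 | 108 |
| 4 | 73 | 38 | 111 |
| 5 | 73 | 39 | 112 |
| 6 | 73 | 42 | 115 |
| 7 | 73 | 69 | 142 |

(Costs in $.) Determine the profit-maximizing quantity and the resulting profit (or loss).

q = 0 (shut down); profit = -$73

Tabulate TR − TC: q=0: -73; q=1: -91; q=2: -97; q=3: -96; q=4: -95; q=5: -92; q=6: -91; q=7: -114.
Profit is highest at q = 0. Equivalently, the lowest AVC in the table is 42/6 ≈ $7 at q = 6, and P = $4 falls below it — price never covers variable cost, so the firm shuts down and loses only its fixed cost.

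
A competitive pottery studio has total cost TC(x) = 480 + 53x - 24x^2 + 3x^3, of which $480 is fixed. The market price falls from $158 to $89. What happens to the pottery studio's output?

Output falls from 7 to 6

AVC = 53 - 24x + 3x^2, minimized at x = 4 where min AVC = $5. MC = 53 - 48x + 9x^2.
With P = $158 above the shutdown price, P = MC gives x = 7.
At P = $89 ≥ min AVC, set P = MC: x = 6. The firm stays open but cuts output.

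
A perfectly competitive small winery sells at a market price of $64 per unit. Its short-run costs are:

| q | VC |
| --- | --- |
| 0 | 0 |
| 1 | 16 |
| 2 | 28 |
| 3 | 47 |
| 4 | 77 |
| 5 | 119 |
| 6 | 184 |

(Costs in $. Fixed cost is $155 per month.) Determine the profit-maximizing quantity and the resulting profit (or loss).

Compute π = P·q − TC at each output: q=0: -155; q=1: -107; q=2: -55; q=3: -10; q=4: 24; q=5: 46; q=6: 45.
Profit is maximized at q = 5. AVC there is 119/5 = $23.80 ≤ P, so producing beats shutting down (which would give -$155).

q = 5; profit = $46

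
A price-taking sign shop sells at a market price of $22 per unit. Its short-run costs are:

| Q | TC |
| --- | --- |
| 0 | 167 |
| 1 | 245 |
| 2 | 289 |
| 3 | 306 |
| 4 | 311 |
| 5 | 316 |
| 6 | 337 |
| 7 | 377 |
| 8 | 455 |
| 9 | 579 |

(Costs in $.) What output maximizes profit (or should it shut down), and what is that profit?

Tabulate TR − TC: Q=0: -167; Q=1: -223; Q=2: -245; Q=3: -240; Q=4: -223; Q=5: -206; Q=6: -205; Q=7: -223; Q=8: -279; Q=9: -381.
Profit is highest at Q = 0. Equivalently, the lowest AVC in the table is 170/6 ≈ $28.33 at Q = 6, and P = $22 falls below it — price never covers variable cost, so the firm shuts down and loses only its fixed cost.

Q = 0 (shut down); profit = -$167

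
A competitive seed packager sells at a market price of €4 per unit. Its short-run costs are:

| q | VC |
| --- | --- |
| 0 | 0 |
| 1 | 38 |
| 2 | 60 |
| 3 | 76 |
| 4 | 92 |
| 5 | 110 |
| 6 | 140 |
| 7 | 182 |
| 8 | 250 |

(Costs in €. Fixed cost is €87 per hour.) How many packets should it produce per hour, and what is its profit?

Profit at each row (π = 4q − TC): q=0: -87; q=1: -121; q=2: -139; q=3: -151; q=4: -163; q=5: -177; q=6: -203; q=7: -241; q=8: -305.
Profit is highest at q = 0. Equivalently, the lowest AVC in the table is 110/5 ≈ €22 at q = 5, and P = €4 falls below it — price never covers variable cost, so the firm shuts down and loses only its fixed cost.

q = 0 (shut down); profit = -€87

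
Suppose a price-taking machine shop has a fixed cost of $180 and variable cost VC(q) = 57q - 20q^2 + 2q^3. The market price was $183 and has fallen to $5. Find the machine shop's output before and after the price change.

Output falls from 9 to 0 (the firm shuts down)

AVC = 57 - 20q + 2q^2, minimized at q = 5 where min AVC = $7. MC = 57 - 40q + 6q^2.
At P = $183 ≥ min AVC, set P = MC on the rising branch: q = 9.
At P = $5 < min AVC = $7, price no longer covers variable cost at any output, so the firm shuts down: q = 0.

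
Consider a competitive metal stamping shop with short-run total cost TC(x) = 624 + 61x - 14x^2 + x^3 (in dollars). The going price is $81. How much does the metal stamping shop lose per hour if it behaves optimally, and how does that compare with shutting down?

AVC = 61 - 14x + x^2 has its minimum $12 at x = 7; price $81 clears that bar, so the firm operates.
With MC = 61 - 28x + 3x^2, P = MC on the upward-sloping part at x* = 10.
TR = 81·10 = 810. TC = 624 + 210 = 834. Profit = 810 − 834 = -$24.
Shutting down would mean losing the fixed cost of $624, so operating at a loss of $24 is better by $600.

Profit = -$24 at x = 10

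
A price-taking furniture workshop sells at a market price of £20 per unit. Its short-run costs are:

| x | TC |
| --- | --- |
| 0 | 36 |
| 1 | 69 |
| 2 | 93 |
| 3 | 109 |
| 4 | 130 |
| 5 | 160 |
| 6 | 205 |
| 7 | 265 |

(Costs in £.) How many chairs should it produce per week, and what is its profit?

x = 0 (shut down); profit = -£36

Tabulate TR − TC: x=0: -36; x=1: -49; x=2: -53; x=3: -49; x=4: -50; x=5: -60; x=6: -85; x=7: -125.
Profit is highest at x = 0. Equivalently, the lowest AVC in the table is 94/4 ≈ £23.50 at x = 4, and P = £20 falls below it — price never covers variable cost, so the firm shuts down and loses only its fixed cost.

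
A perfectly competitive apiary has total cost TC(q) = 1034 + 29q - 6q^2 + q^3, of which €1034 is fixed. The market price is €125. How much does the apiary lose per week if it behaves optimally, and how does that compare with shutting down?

AVC = 29 - 6q + q^2 has its minimum €20 at q = 3; price €125 clears that bar, so the firm operates.
With MC = 29 - 12q + 3q^2, P = MC on the upward-sloping part at q* = 8.
TR = 125·8 = 1000. TC = 1034 + 360 = 1394. Profit = 1000 − 1394 = -€394.
By producing, the firm covers all variable cost plus €640 of fixed cost; shutting down would lose the full €1034.

Profit = -€394 at q = 8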